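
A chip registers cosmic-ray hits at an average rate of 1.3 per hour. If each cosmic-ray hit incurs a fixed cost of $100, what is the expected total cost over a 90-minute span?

$195

E[N] = 1.3 × 1.5 = 1.95 (a 90-minute span = 1.5 hours); E[cost] = 1.95 × $100 = $195.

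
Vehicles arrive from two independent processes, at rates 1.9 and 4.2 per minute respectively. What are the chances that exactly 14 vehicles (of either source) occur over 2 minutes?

0.0934

Independent Poisson processes superpose: combined rate λ = 1.9 + 4.2 = 6.1 per minute.
Over the interval, μ = 6.1 × 2 = 12.2 (2 minutes).
P(N = 14) = e^(−12.2) · 12.2^14/14! ≈ 0.0934.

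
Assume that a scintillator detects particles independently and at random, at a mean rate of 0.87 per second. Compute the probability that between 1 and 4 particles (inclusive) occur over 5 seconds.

0.5479

Over the interval, μ = 0.87 × 5 = 4.35 (5 seconds).
P(1 ≤ N ≤ 4) = Σ_{j=1}^{4} e^(−4.35) · 4.35^j/j! ≈ 0.5479.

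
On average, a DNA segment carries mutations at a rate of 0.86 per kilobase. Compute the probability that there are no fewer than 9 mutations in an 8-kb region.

Over the interval, μ = 0.86 × 8 = 6.88 (an 8-kb region = 8 kilobases).
P(N ≥ 9) = 1 − P(N ≤ 8) = 1 − Σ_{j=0}^{8} e^(−μ) μ^j/j! ≈ 0.2554.

0.2554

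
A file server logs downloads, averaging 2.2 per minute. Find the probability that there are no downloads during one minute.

With mean μ = 2.2 per minute,
P(N = 0) = e^(−μ) μ^0/0! = e^(−2.2) · 2.2^0/1 ≈ 0.1108.

0.1108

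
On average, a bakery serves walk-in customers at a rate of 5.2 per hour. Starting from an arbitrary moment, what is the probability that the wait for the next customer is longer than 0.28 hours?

The wait for the next event is exponential with rate λ = 5.2 per hour.
P(T > 0.28) = e^(−λt) = e^(−5.2 × 0.28) = e^(−1.456) ≈ 0.2332.

0.2332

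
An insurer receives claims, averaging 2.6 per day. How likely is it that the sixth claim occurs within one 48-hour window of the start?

0.4191

Over the interval, μ = 2.6 × 2 = 5.2 (a 48-hour window = 2 days).
The sixth arrival falls in the interval iff at least 6 events occur there: P(S_6 ≤ t) = P(N ≥ 6) = 1 − P(N ≤ 5) ≈ 0.4191.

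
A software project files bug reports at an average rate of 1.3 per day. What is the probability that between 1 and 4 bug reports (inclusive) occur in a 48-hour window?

0.8031

Over the interval, μ = 1.3 × 2 = 2.6 (a 48-hour window = 2 days).
P(1 ≤ N ≤ 4) = Σ_{j=1}^{4} e^(−2.6) · 2.6^j/j! ≈ 0.8031.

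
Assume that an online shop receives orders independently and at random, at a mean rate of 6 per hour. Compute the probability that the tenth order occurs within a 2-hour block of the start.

Over the interval, μ = 6 × 2 = 12 (a 2-hour block = 2 hours).
The tenth arrival falls in the interval iff at least 10 events occur there: P(S_10 ≤ t) = P(N ≥ 10) = 1 − P(N ≤ 9) ≈ 0.7576.

0.7576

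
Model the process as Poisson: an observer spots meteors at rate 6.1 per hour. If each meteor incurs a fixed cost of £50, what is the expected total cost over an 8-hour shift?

£2440

E[N] = 6.1 × 8 = 48.8 (an 8-hour shift = 8 hours); E[cost] = 48.8 × £50 = £2440.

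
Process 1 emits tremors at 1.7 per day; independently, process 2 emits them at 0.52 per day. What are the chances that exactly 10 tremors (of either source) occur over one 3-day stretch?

0.0606

Independent Poisson processes superpose: combined rate λ = 1.7 + 0.52 = 2.22 per day.
Over the interval, μ = 2.22 × 3 = 6.66 (a 3-day stretch = 3 days).
P(N = 10) = e^(−6.66) · 6.66^10/10! ≈ 0.0606.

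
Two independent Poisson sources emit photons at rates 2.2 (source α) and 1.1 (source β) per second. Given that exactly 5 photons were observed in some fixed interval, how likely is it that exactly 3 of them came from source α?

0.3292

Given the total, each event is independently from source α with probability p = λ_α/(λ_α+λ_β) = 2.2/3.3 ≈ 0.6667.
So K ~ Binomial(5, 2.2/3.3): P(K = 3) = C(5,3) · (2.2/3.3)^3 · (1.1/3.3)^2 ≈ 0.3292.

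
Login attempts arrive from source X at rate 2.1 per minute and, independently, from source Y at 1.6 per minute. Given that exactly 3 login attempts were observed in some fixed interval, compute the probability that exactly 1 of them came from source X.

Given the total, each event is independently from source X with probability p = λ_X/(λ_X+λ_Y) = 2.1/3.7 ≈ 0.5676.
So K ~ Binomial(3, 2.1/3.7): P(K = 1) = C(3,1) · (2.1/3.7)^1 · (1.6/3.7)^2 ≈ 0.3184.

0.3184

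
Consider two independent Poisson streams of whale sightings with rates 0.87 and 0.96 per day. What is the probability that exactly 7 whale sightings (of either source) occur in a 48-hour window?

0.0449

Independent Poisson processes superpose: combined rate λ = 0.87 + 0.96 = 1.83 per day.
Over the interval, μ = 1.83 × 2 = 3.66 (a 48-hour window = 2 days).
P(N = 7) = e^(−3.66) · 3.66^7/7! ≈ 0.0449.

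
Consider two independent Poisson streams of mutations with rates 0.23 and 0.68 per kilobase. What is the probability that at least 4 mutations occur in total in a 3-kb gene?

0.2925

Independent Poisson processes superpose: combined rate λ = 0.23 + 0.68 = 0.91 per kilobase.
Over the interval, μ = 0.91 × 3 = 2.73 (a 3-kb gene = 3 kilobases).
P(N ≥ 4) = 1 − P(N ≤ 3) ≈ 0.2925.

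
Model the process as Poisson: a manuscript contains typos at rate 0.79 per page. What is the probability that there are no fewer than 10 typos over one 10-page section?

Over the interval, μ = 0.79 × 10 = 7.9 (a 10-page section = 10 pages).
P(N ≥ 10) = 1 − P(N ≤ 9) = 1 − Σ_{j=0}^{9} e^(−μ) μ^j/j! ≈ 0.2710.

0.2710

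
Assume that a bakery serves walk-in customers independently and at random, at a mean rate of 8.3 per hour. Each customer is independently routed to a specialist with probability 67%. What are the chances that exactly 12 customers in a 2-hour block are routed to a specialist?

Thinning: the customers that are routed to a specialist themselves form a Poisson process with rate 0.67 × 8.3 = 5.561 per hour.
Over the interval, μ = 5.561 × 2 = 11.122 (a 2-hour block = 2 hours).
P(N = 12) = e^(−11.122) · 11.122^12/12! ≈ 0.1106.

0.1106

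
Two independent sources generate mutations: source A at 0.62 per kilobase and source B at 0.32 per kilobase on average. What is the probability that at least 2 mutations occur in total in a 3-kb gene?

0.7723

Independent Poisson processes superpose: combined rate λ = 0.62 + 0.32 = 0.94 per kilobase.
Over the interval, μ = 0.94 × 3 = 2.82 (a 3-kb gene = 3 kilobases).
P(N ≥ 2) = 1 − P(N ≤ 1) ≈ 0.7723.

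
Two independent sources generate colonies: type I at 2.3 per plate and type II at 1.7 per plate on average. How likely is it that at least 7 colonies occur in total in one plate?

0.1107

Independent Poisson processes superpose: combined rate λ = 2.3 + 1.7 = 4 per plate.
So μ = 4.
P(N ≥ 7) = 1 − P(N ≤ 6) ≈ 0.1107.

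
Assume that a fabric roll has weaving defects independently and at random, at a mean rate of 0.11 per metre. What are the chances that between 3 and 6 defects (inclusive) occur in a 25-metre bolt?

Over the interval, μ = 0.11 × 25 = 2.75 (a 25-metre bolt = 25 metres).
P(3 ≤ N ≤ 6) = Σ_{j=3}^{6} e^(−2.75) · 2.75^j/j! ≈ 0.4961.

0.4961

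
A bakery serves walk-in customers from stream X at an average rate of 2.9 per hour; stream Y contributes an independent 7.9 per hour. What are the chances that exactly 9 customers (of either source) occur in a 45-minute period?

0.1256

Independent Poisson processes superpose: combined rate λ = 2.9 + 7.9 = 10.8 per hour.
Over the interval, μ = 10.8 × 0.75 = 8.1 (a 45-minute period = 0.75 hours).
P(N = 9) = e^(−8.1) · 8.1^9/9! ≈ 0.1256.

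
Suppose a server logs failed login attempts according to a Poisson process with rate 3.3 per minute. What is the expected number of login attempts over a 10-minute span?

33

E[N] = λt = 3.3 × 10 = 33 (a 10-minute span = 10 minutes).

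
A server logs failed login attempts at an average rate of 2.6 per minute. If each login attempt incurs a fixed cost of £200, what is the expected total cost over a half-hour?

£15600

E[N] = 2.6 × 30 = 78 (a half-hour = 30 minutes); E[cost] = 78 × £200 = £15600.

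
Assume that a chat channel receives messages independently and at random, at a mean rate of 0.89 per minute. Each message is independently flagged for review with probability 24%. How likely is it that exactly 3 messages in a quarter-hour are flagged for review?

0.2226

Thinning: the messages that are flagged for review themselves form a Poisson process with rate 0.24 × 0.89 = 0.2136 per minute.
Over the interval, μ = 0.2136 × 15 = 3.204 (a quarter-hour = 15 minutes).
P(N = 3) = e^(−3.204) · 3.204^3/3! ≈ 0.2226.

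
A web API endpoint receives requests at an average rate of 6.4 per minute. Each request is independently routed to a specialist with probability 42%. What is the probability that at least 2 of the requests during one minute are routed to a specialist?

0.7492

Thinning: the requests that are routed to a specialist themselves form a Poisson process with rate 0.42 × 6.4 = 2.688 per minute.
So μ = 2.688.
P(N ≥ 2) = 1 − P(N ≤ 1) ≈ 0.7492.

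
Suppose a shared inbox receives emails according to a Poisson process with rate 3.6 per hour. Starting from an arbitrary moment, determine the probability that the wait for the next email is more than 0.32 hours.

0.3160

The wait for the next event is exponential with rate λ = 3.6 per hour.
P(T > 0.32) = e^(−λt) = e^(−3.6 × 0.32) = e^(−1.152) ≈ 0.3160.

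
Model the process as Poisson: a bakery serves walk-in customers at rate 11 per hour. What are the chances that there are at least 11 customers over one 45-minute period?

Over the interval, μ = 11 × 0.75 = 8.25 (a 45-minute period = 0.75 hours).
P(N ≥ 11) = 1 − P(N ≤ 10) = 1 − Σ_{j=0}^{10} e^(−μ) μ^j/j! ≈ 0.2097.

0.2097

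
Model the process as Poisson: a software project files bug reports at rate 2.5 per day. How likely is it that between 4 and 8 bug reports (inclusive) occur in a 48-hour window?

Over the interval, μ = 2.5 × 2 = 5 (a 48-hour window = 2 days).
P(4 ≤ N ≤ 8) = Σ_{j=4}^{8} e^(−5) · 5^j/j! ≈ 0.6669.

0.6669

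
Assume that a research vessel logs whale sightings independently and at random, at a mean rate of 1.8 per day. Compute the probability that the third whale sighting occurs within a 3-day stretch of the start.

0.9052

Over the interval, μ = 1.8 × 3 = 5.4 (a 3-day stretch = 3 days).
The third arrival falls in the interval iff at least 3 events occur there: P(S_3 ≤ t) = P(N ≥ 3) = 1 − P(N ≤ 2) ≈ 0.9052.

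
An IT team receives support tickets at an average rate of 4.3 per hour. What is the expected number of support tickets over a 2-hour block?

E[N] = λt = 4.3 × 2 = 8.6 (a 2-hour block = 2 hours).

8.6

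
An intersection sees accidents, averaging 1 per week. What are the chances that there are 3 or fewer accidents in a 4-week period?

Over the interval, μ = 1 × 4 = 4 (a 4-week period = 4 weeks).
P(N ≤ 3) = Σ_{j=0}^{3} e^(−μ) μ^j/j! ≈ 0.4335.

0.4335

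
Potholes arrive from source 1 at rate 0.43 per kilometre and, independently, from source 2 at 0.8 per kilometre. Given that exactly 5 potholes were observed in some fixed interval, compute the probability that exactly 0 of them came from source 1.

Given the total, each event is independently from source 1 with probability p = λ_1/(λ_1+λ_2) = 0.43/1.23 ≈ 0.3496.
So K ~ Binomial(5, 0.43/1.23): P(K = 0) = C(5,0) · (0.43/1.23)^0 · (0.8/1.23)^5 ≈ 0.1164.

0.1164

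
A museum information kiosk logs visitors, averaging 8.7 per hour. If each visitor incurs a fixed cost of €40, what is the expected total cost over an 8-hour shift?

E[N] = 8.7 × 8 = 69.6 (an 8-hour shift = 8 hours); E[cost] = 69.6 × €40 = €2784.

€2784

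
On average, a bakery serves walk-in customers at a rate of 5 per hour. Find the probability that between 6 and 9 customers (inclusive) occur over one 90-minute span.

Over the interval, μ = 5 × 1.5 = 7.5 (a 90-minute span = 1.5 hours).
P(6 ≤ N ≤ 9) = Σ_{j=6}^{9} e^(−7.5) · 7.5^j/j! ≈ 0.5350.

0.5350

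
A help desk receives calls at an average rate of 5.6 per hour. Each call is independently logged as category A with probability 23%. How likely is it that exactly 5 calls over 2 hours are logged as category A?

0.0719

Thinning: the calls that are logged as category A themselves form a Poisson process with rate 0.23 × 5.6 = 1.288 per hour.
Over the interval, μ = 1.288 × 2 = 2.576 (2 hours).
P(N = 5) = e^(−2.576) · 2.576^5/5! ≈ 0.0719.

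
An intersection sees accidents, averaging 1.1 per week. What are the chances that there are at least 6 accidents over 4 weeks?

0.2801

Over the interval, μ = 1.1 × 4 = 4.4 (4 weeks).
P(N ≥ 6) = 1 − P(N ≤ 5) = 1 − Σ_{j=0}^{5} e^(−μ) μ^j/j! ≈ 0.2801.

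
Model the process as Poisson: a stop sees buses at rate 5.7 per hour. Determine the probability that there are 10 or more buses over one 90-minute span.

0.3535

Over the interval, μ = 5.7 × 1.5 = 8.55 (a 90-minute span = 1.5 hours).
P(N ≥ 10) = 1 − P(N ≤ 9) = 1 − Σ_{j=0}^{9} e^(−μ) μ^j/j! ≈ 0.3535.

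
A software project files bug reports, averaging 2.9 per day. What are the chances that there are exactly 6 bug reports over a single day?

0.0455

With mean μ = 2.9 per day,
P(N = 6) = e^(−μ) μ^6/6! = e^(−2.9) · 2.9^6/720 ≈ 0.0455.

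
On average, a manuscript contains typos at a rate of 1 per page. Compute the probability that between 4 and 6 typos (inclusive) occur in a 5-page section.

0.4972

Over the interval, μ = 1 × 5 = 5 (a 5-page section = 5 pages).
P(4 ≤ N ≤ 6) = Σ_{j=4}^{6} e^(−5) · 5^j/j! ≈ 0.4972.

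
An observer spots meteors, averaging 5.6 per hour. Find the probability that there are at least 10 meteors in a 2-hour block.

Over the interval, μ = 5.6 × 2 = 11.2 (a 2-hour block = 2 hours).
P(N ≥ 10) = 1 − P(N ≤ 9) = 1 − Σ_{j=0}^{9} e^(−μ) μ^j/j! ≈ 0.6808.

0.6808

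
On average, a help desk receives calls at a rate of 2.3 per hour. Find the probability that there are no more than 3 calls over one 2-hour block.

Over the interval, μ = 2.3 × 2 = 4.6 (a 2-hour block = 2 hours).
P(N ≤ 3) = Σ_{j=0}^{3} e^(−μ) μ^j/j! ≈ 0.3257.

0.3257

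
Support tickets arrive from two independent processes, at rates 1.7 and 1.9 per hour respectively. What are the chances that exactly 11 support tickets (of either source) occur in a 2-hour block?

Independent Poisson processes superpose: combined rate λ = 1.7 + 1.9 = 3.6 per hour.
Over the interval, μ = 3.6 × 2 = 7.2 (a 2-hour block = 2 hours).
P(N = 11) = e^(−7.2) · 7.2^11/11! ≈ 0.0504.

0.0504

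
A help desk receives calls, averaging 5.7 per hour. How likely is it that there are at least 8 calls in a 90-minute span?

Over the interval, μ = 5.7 × 1.5 = 8.55 (a 90-minute span = 1.5 hours).
P(N ≥ 8) = 1 − P(N ≤ 7) = 1 − Σ_{j=0}^{7} e^(−μ) μ^j/j! ≈ 0.6208.

0.6208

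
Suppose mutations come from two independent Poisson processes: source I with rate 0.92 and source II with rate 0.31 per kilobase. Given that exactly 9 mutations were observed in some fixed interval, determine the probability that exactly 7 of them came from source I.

Given the total, each event is independently from source I with probability p = λ_I/(λ_I+λ_II) = 0.92/1.23 ≈ 0.7480.
So K ~ Binomial(9, 0.92/1.23): P(K = 7) = C(9,7) · (0.92/1.23)^7 · (0.31/1.23)^2 ≈ 0.2995.

0.2995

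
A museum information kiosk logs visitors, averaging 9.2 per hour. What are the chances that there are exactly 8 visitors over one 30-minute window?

0.0500

Over the interval, μ = 9.2 × 0.5 = 4.6 (a 30-minute window = 0.5 hours).
P(N = 8) = e^(−μ) μ^8/8! = e^(−4.6) · 4.6^8/40320 ≈ 0.0500.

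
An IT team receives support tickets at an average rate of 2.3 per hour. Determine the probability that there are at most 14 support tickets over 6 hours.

Over the interval, μ = 2.3 × 6 = 13.8 (6 hours).
P(N ≤ 14) = Σ_{j=0}^{14} e^(−μ) μ^j/j! ≈ 0.5916.

0.5916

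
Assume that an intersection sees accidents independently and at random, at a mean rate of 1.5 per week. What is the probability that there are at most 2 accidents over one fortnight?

0.4232

Over the interval, μ = 1.5 × 2 = 3 (a fortnight = 2 weeks).
P(N ≤ 2) = Σ_{j=0}^{2} e^(−μ) μ^j/j! ≈ 0.4232.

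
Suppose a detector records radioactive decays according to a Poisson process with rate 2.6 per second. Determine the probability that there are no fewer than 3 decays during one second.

With mean μ = 2.6 per second,
P(N ≥ 3) = 1 − P(N ≤ 2) = 1 − Σ_{j=0}^{2} e^(−μ) μ^j/j! ≈ 0.4816.

0.4816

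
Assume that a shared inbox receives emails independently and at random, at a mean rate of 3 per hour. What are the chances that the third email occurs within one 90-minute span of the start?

0.8264

Over the interval, μ = 3 × 1.5 = 4.5 (a 90-minute span = 1.5 hours).
The third arrival falls in the interval iff at least 3 events occur there: P(S_3 ≤ t) = P(N ≥ 3) = 1 − P(N ≤ 2) ≈ 0.8264.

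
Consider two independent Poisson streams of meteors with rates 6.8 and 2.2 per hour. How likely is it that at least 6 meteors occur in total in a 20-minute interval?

0.0839

Independent Poisson processes superpose: combined rate λ = 6.8 + 2.2 = 9 per hour.
Over the interval, μ = 9 × 1/3 = 3 (a 20-minute interval = 1/3 hours).
P(N ≥ 6) = 1 − P(N ≤ 5) ≈ 0.0839.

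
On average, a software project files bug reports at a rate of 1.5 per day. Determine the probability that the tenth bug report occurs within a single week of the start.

Over the interval, μ = 1.5 × 7 = 10.5 (a week = 7 days).
The tenth arrival falls in the interval iff at least 10 events occur there: P(S_10 ≤ t) = P(N ≥ 10) = 1 − P(N ≤ 9) ≈ 0.6029.

0.6029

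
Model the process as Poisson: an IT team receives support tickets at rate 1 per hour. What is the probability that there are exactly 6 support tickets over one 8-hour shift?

0.1221

Over the interval, μ = 1 × 8 = 8 (an 8-hour shift = 8 hours).
P(N = 6) = e^(−μ) μ^6/6! = e^(−8) · 8^6/720 ≈ 0.1221.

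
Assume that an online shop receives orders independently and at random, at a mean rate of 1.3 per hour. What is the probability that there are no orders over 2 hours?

0.0743

Over the interval, μ = 1.3 × 2 = 2.6 (2 hours).
P(N = 0) = e^(−μ) μ^0/0! = e^(−2.6) · 2.6^0/1 ≈ 0.0743.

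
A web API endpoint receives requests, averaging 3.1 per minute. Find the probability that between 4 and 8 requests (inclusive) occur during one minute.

With mean μ = 3.1 per minute,
P(4 ≤ N ≤ 8) = Σ_{j=4}^{8} e^(−3.1) · 3.1^j/j! ≈ 0.3705.

0.3705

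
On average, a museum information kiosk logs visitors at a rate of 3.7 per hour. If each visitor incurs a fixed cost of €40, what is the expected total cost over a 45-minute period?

E[N] = 3.7 × 0.75 = 2.775 (a 45-minute period = 0.75 hours); E[cost] = 2.775 × €40 = €111.

€111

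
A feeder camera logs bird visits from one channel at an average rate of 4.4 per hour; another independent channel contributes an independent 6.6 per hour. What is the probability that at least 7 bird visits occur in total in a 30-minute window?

Independent Poisson processes superpose: combined rate λ = 4.4 + 6.6 = 11 per hour.
Over the interval, μ = 11 × 0.5 = 5.5 (a 30-minute window = 0.5 hours).
P(N ≥ 7) = 1 − P(N ≤ 6) ≈ 0.3140.

0.3140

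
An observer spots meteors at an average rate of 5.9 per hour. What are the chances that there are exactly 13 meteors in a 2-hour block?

0.1036

Over the interval, μ = 5.9 × 2 = 11.8 (a 2-hour block = 2 hours).
P(N = 13) = e^(−μ) μ^13/13! = e^(−11.8) · 11.8^13/6227020800 ≈ 0.1036.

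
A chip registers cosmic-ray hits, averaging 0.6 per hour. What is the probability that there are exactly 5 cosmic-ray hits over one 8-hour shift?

Over the interval, μ = 0.6 × 8 = 4.8 (an 8-hour shift = 8 hours).
P(N = 5) = e^(−μ) μ^5/5! = e^(−4.8) · 4.8^5/120 ≈ 0.1747.

0.1747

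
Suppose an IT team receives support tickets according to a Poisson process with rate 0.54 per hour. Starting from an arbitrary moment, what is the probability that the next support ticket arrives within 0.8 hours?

0.3508

Inter-arrival times are exponential with rate λ = 0.54 per hour.
P(T ≤ 0.8) = 1 − e^(−λt) = 1 − e^(−0.54 × 0.8) = 1 − e^(−0.432) ≈ 0.3508.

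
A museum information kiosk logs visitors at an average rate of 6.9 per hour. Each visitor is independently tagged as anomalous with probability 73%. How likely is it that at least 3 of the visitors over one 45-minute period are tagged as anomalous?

Thinning: the visitors that are tagged as anomalous themselves form a Poisson process with rate 0.73 × 6.9 = 5.037 per hour.
Over the interval, μ = 5.037 × 0.75 = 3.77775 (a 45-minute period = 0.75 hours).
P(N ≥ 3) = 1 − P(N ≤ 2) ≈ 0.7275.

0.7275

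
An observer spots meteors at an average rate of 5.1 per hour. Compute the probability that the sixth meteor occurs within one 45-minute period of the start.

0.1882

Over the interval, μ = 5.1 × 0.75 = 3.825 (a 45-minute period = 0.75 hours).
The sixth arrival falls in the interval iff at least 6 events occur there: P(S_6 ≤ t) = P(N ≥ 6) = 1 − P(N ≤ 5) ≈ 0.1882.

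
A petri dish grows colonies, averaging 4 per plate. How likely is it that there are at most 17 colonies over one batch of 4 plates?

Over the interval, μ = 4 × 4 = 16 (a batch of 4 plates = 4 plates).
P(N ≤ 17) = Σ_{j=0}^{17} e^(−μ) μ^j/j! ≈ 0.6593.

0.6593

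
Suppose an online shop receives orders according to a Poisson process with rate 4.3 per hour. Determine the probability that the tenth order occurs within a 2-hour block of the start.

0.3600

Over the interval, μ = 4.3 × 2 = 8.6 (a 2-hour block = 2 hours).
The tenth arrival falls in the interval iff at least 10 events occur there: P(S_10 ≤ t) = P(N ≥ 10) = 1 − P(N ≤ 9) ≈ 0.3600.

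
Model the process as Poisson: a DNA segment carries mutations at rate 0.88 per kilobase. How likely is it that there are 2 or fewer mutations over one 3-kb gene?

Over the interval, μ = 0.88 × 3 = 2.64 (a 3-kb gene = 3 kilobases).
P(N ≤ 2) = Σ_{j=0}^{2} e^(−μ) μ^j/j! ≈ 0.5084.

0.5084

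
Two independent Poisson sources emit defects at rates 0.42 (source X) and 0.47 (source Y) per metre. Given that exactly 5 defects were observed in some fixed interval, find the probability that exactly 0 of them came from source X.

0.0411

Given the total, each event is independently from source X with probability p = λ_X/(λ_X+λ_Y) = 0.42/0.89 ≈ 0.4719.
So K ~ Binomial(5, 0.42/0.89): P(K = 0) = C(5,0) · (0.42/0.89)^0 · (0.47/0.89)^5 ≈ 0.0411.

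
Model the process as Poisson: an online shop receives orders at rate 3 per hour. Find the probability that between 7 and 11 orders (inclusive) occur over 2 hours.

0.3736

Over the interval, μ = 3 × 2 = 6 (2 hours).
P(7 ≤ N ≤ 11) = Σ_{j=7}^{11} e^(−6) · 6^j/j! ≈ 0.3736.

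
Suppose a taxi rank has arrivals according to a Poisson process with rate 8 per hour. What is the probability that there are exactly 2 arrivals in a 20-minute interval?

Over the interval, μ = 8 × 1/3 ≈ 2.66667 (a 20-minute interval = 1/3 hours).
P(N = 2) = e^(−μ) μ^2/2! = e^(−2.66667) · 2.66667^2/2 ≈ 0.2471.

0.2471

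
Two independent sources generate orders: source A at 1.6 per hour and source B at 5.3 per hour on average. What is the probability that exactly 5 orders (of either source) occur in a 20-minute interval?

0.0538

Independent Poisson processes superpose: combined rate λ = 1.6 + 5.3 = 6.9 per hour.
Over the interval, μ = 6.9 × 1/3 = 2.3 (a 20-minute interval = 1/3 hours).
P(N = 5) = e^(−2.3) · 2.3^5/5! ≈ 0.0538.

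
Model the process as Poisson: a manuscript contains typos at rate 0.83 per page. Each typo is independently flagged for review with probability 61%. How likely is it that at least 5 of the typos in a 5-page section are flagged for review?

0.1131

Thinning: the typos that are flagged for review themselves form a Poisson process with rate 0.61 × 0.83 = 0.5063 per page.
Over the interval, μ = 0.5063 × 5 = 2.5315 (a 5-page section = 5 pages).
P(N ≥ 5) = 1 − P(N ≤ 4) ≈ 0.1131.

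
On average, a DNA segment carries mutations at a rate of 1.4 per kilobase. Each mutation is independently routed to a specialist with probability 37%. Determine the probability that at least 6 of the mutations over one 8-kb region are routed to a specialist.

0.2378

Thinning: the mutations that are routed to a specialist themselves form a Poisson process with rate 0.37 × 1.4 = 0.518 per kilobase.
Over the interval, μ = 0.518 × 8 = 4.144 (an 8-kb region = 8 kilobases).
P(N ≥ 6) = 1 − P(N ≤ 5) ≈ 0.2378.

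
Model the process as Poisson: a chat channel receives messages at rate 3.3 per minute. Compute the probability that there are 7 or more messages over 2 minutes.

0.4892

Over the interval, μ = 3.3 × 2 = 6.6 (2 minutes).
P(N ≥ 7) = 1 − P(N ≤ 6) = 1 − Σ_{j=0}^{6} e^(−μ) μ^j/j! ≈ 0.4892.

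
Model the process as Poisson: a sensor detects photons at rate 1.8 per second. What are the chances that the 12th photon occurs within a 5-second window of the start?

Over the interval, μ = 1.8 × 5 = 9 (a 5-second window = 5 seconds).
The 12th arrival falls in the interval iff at least 12 events occur there: P(S_12 ≤ t) = P(N ≥ 12) = 1 − P(N ≤ 11) ≈ 0.1970.

0.1970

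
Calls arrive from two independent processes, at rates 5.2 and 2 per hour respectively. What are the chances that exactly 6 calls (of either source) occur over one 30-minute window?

Independent Poisson processes superpose: combined rate λ = 5.2 + 2 = 7.2 per hour.
Over the interval, μ = 7.2 × 0.5 = 3.6 (a 30-minute window = 0.5 hours).
P(N = 6) = e^(−3.6) · 3.6^6/6! ≈ 0.0826.

0.0826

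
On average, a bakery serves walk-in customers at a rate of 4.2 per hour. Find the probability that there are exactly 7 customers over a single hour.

With mean μ = 4.2 per hour,
P(N = 7) = e^(−μ) μ^7/7! = e^(−4.2) · 4.2^7/5040 ≈ 0.0686.

0.0686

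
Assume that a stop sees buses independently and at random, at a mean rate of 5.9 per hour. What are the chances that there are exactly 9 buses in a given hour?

0.0654

With mean μ = 5.9 per hour,
P(N = 9) = e^(−μ) μ^9/9! = e^(−5.9) · 5.9^9/362880 ≈ 0.0654.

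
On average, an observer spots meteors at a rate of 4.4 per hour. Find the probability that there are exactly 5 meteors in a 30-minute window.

Over the interval, μ = 4.4 × 0.5 = 2.2 (a 30-minute window = 0.5 hours).
P(N = 5) = e^(−μ) μ^5/5! = e^(−2.2) · 2.2^5/120 ≈ 0.0476.

0.0476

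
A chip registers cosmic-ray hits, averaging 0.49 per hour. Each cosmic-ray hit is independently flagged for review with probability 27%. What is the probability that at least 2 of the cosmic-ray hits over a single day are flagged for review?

0.8255

Thinning: the cosmic-ray hits that are flagged for review themselves form a Poisson process with rate 0.27 × 0.49 = 0.1323 per hour.
Over the interval, μ = 0.1323 × 24 = 3.1752 (a day = 24 hours).
P(N ≥ 2) = 1 − P(N ≤ 1) ≈ 0.8255.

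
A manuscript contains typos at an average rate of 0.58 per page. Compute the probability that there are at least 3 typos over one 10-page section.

0.9285

Over the interval, μ = 0.58 × 10 = 5.8 (a 10-page section = 10 pages).
P(N ≥ 3) = 1 − P(N ≤ 2) = 1 − Σ_{j=0}^{2} e^(−μ) μ^j/j! ≈ 0.9285.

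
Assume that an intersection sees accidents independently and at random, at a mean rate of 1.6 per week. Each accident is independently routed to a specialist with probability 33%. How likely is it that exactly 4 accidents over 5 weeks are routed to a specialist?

0.1444

Thinning: the accidents that are routed to a specialist themselves form a Poisson process with rate 0.33 × 1.6 = 0.528 per week.
Over the interval, μ = 0.528 × 5 = 2.64 (5 weeks).
P(N = 4) = e^(−2.64) · 2.64^4/4! ≈ 0.1444.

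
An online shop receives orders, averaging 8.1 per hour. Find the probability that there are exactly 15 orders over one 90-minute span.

0.0751

Over the interval, μ = 8.1 × 1.5 = 12.15 (a 90-minute span = 1.5 hours).
P(N = 15) = e^(−μ) μ^15/15! = e^(−12.15) · 12.15^15/1307674368000 ≈ 0.0751.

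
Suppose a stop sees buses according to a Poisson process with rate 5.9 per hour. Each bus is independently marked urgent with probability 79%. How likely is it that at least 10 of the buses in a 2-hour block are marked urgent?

0.4549

Thinning: the buses that are marked urgent themselves form a Poisson process with rate 0.79 × 5.9 = 4.661 per hour.
Over the interval, μ = 4.661 × 2 = 9.322 (a 2-hour block = 2 hours).
P(N ≥ 10) = 1 − P(N ≤ 9) ≈ 0.4549.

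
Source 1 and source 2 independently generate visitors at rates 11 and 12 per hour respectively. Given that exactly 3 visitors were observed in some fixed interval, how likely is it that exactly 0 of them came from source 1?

0.1420

Given the total, each event is independently from source 1 with probability p = λ_1/(λ_1+λ_2) = 11/23 ≈ 0.4783.
So K ~ Binomial(3, 11/23): P(K = 0) = C(3,0) · (11/23)^0 · (12/23)^3 ≈ 0.1420.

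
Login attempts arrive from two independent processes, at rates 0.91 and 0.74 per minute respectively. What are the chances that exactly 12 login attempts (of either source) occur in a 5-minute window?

Independent Poisson processes superpose: combined rate λ = 0.91 + 0.74 = 1.65 per minute.
Over the interval, μ = 1.65 × 5 = 8.25 (a 5-minute window = 5 minutes).
P(N = 12) = e^(−8.25) · 8.25^12/12! ≈ 0.0542.

0.0542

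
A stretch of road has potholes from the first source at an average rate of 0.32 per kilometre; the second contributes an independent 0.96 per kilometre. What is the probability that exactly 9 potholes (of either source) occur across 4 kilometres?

Independent Poisson processes superpose: combined rate λ = 0.32 + 0.96 = 1.28 per kilometre.
Over the interval, μ = 1.28 × 4 = 5.12 (4 kilometres).
P(N = 9) = e^(−5.12) · 5.12^9/9! ≈ 0.0398.

0.0398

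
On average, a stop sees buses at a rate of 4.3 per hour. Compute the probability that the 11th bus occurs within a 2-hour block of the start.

0.2478

Over the interval, μ = 4.3 × 2 = 8.6 (a 2-hour block = 2 hours).
The 11th arrival falls in the interval iff at least 11 events occur there: P(S_11 ≤ t) = P(N ≥ 11) = 1 − P(N ≤ 10) ≈ 0.2478.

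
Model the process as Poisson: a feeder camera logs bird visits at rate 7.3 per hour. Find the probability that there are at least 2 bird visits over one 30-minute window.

0.8791

Over the interval, μ = 7.3 × 0.5 = 3.65 (a 30-minute window = 0.5 hours).
P(N ≥ 2) = 1 − P(N ≤ 1) = 1 − Σ_{j=0}^{1} e^(−μ) μ^j/j! ≈ 0.8791.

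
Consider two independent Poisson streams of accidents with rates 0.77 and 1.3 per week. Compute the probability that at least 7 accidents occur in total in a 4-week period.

Independent Poisson processes superpose: combined rate λ = 0.77 + 1.3 = 2.07 per week.
Over the interval, μ = 2.07 × 4 = 8.28 (a 4-week period = 4 weeks).
P(N ≥ 7) = 1 − P(N ≤ 6) ≈ 0.7196.

0.7196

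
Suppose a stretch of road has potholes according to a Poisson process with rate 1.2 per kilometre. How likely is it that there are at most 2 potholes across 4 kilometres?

Over the interval, μ = 1.2 × 4 = 4.8 (4 kilometres).
P(N ≤ 2) = Σ_{j=0}^{2} e^(−μ) μ^j/j! ≈ 0.1425.

0.1425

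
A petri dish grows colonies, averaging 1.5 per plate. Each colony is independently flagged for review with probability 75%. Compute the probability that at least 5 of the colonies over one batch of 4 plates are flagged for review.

Thinning: the colonies that are flagged for review themselves form a Poisson process with rate 0.75 × 1.5 = 1.125 per plate.
Over the interval, μ = 1.125 × 4 = 4.5 (a batch of 4 plates = 4 plates).
P(N ≥ 5) = 1 − P(N ≤ 4) ≈ 0.4679.

0.4679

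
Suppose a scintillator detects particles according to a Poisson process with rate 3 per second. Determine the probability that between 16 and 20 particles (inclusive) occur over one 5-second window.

0.3489

Over the interval, μ = 3 × 5 = 15 (a 5-second window = 5 seconds).
P(16 ≤ N ≤ 20) = Σ_{j=16}^{20} e^(−15) · 15^j/j! ≈ 0.3489.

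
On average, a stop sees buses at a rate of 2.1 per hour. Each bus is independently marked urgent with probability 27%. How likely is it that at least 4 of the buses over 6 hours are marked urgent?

0.4421

Thinning: the buses that are marked urgent themselves form a Poisson process with rate 0.27 × 2.1 = 0.567 per hour.
Over the interval, μ = 0.567 × 6 = 3.402 (6 hours).
P(N ≥ 4) = 1 − P(N ≤ 3) ≈ 0.4421.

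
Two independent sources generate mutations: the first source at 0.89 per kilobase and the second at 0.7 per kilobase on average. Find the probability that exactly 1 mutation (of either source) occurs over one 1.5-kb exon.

Independent Poisson processes superpose: combined rate λ = 0.89 + 0.7 = 1.59 per kilobase.
Over the interval, μ = 1.59 × 1.5 = 2.385 (a 1.5-kb exon = 1.5 kilobases).
P(N = 1) = e^(−2.385) · 2.385^1/1! ≈ 0.2196.

0.2196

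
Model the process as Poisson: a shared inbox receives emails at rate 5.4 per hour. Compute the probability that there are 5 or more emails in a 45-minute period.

0.3809

Over the interval, μ = 5.4 × 0.75 = 4.05 (a 45-minute period = 0.75 hours).
P(N ≥ 5) = 1 − P(N ≤ 4) = 1 − Σ_{j=0}^{4} e^(−μ) μ^j/j! ≈ 0.3809.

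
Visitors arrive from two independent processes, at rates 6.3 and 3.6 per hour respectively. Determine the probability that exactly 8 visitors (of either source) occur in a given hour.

0.1148

Independent Poisson processes superpose: combined rate λ = 6.3 + 3.6 = 9.9 per hour.
So μ = 9.9.
P(N = 8) = e^(−9.9) · 9.9^8/8! ≈ 0.1148.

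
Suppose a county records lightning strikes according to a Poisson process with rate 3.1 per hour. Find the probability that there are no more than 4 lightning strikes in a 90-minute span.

Over the interval, μ = 3.1 × 1.5 = 4.65 (a 90-minute span = 1.5 hours).
P(N ≤ 4) = Σ_{j=0}^{4} e^(−μ) μ^j/j! ≈ 0.5039.

0.5039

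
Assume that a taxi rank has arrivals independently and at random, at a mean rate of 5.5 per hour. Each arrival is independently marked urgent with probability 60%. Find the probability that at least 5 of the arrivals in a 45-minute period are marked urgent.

Thinning: the arrivals that are marked urgent themselves form a Poisson process with rate 0.6 × 5.5 = 3.3 per hour.
Over the interval, μ = 3.3 × 0.75 = 2.475 (a 45-minute period = 0.75 hours).
P(N ≥ 5) = 1 − P(N ≤ 4) ≈ 0.1055.

0.1055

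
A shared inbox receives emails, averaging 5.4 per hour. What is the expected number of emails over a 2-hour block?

E[N] = λt = 5.4 × 2 = 10.8 (a 2-hour block = 2 hours).

10.8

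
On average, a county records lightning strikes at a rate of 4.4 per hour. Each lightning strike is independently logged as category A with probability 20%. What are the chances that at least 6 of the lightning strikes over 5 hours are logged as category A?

Thinning: the lightning strikes that are logged as category A themselves form a Poisson process with rate 0.2 × 4.4 = 0.88 per hour.
Over the interval, μ = 0.88 × 5 = 4.4 (5 hours).
P(N ≥ 6) = 1 − P(N ≤ 5) ≈ 0.2801.

0.2801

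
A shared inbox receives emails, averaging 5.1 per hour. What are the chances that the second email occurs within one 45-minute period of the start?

0.8947

Over the interval, μ = 5.1 × 0.75 = 3.825 (a 45-minute period = 0.75 hours).
The second arrival falls in the interval iff at least 2 events occur there: P(S_2 ≤ t) = P(N ≥ 2) = 1 − P(N ≤ 1) ≈ 0.8947.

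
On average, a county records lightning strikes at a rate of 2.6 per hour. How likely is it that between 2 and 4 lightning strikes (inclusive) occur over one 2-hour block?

Over the interval, μ = 2.6 × 2 = 5.2 (a 2-hour block = 2 hours).
P(2 ≤ N ≤ 4) = Σ_{j=2}^{4} e^(−5.2) · 5.2^j/j! ≈ 0.3719.

0.3719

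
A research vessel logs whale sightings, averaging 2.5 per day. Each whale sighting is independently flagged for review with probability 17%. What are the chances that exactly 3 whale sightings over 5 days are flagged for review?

Thinning: the whale sightings that are flagged for review themselves form a Poisson process with rate 0.17 × 2.5 = 0.425 per day.
Over the interval, μ = 0.425 × 5 = 2.125 (5 days).
P(N = 3) = e^(−2.125) · 2.125^3/3! ≈ 0.1910.

0.1910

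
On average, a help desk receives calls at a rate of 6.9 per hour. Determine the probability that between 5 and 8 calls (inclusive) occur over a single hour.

0.5597

With mean μ = 6.9 per hour,
P(5 ≤ N ≤ 8) = Σ_{j=5}^{8} e^(−6.9) · 6.9^j/j! ≈ 0.5597.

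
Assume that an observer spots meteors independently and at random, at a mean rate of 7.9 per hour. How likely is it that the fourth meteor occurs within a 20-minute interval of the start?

0.2713

Over the interval, μ = 7.9 × 1/3 ≈ 2.63333 (a 20-minute interval = 1/3 hours).
The fourth arrival falls in the interval iff at least 4 events occur there: P(S_4 ≤ t) = P(N ≥ 4) = 1 − P(N ≤ 3) ≈ 0.2713.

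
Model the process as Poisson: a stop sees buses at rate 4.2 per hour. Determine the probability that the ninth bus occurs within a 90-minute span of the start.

0.1852

Over the interval, μ = 4.2 × 1.5 = 6.3 (a 90-minute span = 1.5 hours).
The ninth arrival falls in the interval iff at least 9 events occur there: P(S_9 ≤ t) = P(N ≥ 9) = 1 − P(N ≤ 8) ≈ 0.1852.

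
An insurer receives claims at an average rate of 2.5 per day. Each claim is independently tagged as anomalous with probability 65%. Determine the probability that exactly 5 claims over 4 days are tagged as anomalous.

0.1454

Thinning: the claims that are tagged as anomalous themselves form a Poisson process with rate 0.65 × 2.5 = 1.625 per day.
Over the interval, μ = 1.625 × 4 = 6.5 (4 days).
P(N = 5) = e^(−6.5) · 6.5^5/5! ≈ 0.1454.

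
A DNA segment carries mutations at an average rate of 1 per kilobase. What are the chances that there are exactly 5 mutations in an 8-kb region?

0.0916

Over the interval, μ = 1 × 8 = 8 (an 8-kb region = 8 kilobases).
P(N = 5) = e^(−μ) μ^5/5! = e^(−8) · 8^5/120 ≈ 0.0916.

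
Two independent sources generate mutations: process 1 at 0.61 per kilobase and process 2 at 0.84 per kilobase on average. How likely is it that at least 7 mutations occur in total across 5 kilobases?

Independent Poisson processes superpose: combined rate λ = 0.61 + 0.84 = 1.45 per kilobase.
Over the interval, μ = 1.45 × 5 = 7.25 (5 kilobases).
P(N ≥ 7) = 1 − P(N ≤ 6) ≈ 0.5868.

0.5868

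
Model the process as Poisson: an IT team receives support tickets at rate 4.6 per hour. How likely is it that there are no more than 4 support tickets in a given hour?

0.5132

With mean μ = 4.6 per hour,
P(N ≤ 4) = Σ_{j=0}^{4} e^(−μ) μ^j/j! ≈ 0.5132.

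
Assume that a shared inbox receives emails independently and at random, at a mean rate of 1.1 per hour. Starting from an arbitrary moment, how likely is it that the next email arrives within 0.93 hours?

Inter-arrival times are exponential with rate λ = 1.1 per hour.
P(T ≤ 0.93) = 1 − e^(−λt) = 1 − e^(−1.1 × 0.93) = 1 − e^(−1.023) ≈ 0.6405.

0.6405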